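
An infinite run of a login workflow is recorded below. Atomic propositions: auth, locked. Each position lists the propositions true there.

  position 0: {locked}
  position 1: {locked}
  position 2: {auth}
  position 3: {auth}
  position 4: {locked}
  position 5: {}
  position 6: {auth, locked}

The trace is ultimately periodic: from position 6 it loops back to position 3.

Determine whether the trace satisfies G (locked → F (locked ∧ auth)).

Holds

locked → F (locked ∧ auth) holds at every position 0..6, and those are all positions ever visited, so G (locked → F (locked ∧ auth)) holds.
Positions where locked holds: 0, 1, 4, 6.
Check F (locked ∧ auth) at each: 0→ok, 1→ok, 4→ok, 6→ok.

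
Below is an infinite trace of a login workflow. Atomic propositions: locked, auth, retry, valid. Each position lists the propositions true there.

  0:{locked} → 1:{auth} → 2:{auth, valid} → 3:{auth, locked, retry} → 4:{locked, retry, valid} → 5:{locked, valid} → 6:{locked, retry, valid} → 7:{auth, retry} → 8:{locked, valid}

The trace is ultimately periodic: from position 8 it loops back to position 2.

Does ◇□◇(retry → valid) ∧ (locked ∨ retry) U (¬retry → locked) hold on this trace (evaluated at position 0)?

□◇(retry → valid) holds at position 0, which is reachable from 0, so ◇□◇(retry → valid) holds.
Walking from position 0: ¬retry → locked first holds at position 0, and locked ∨ retry holds at every earlier position along the way, so (locked ∨ retry) U (¬retry → locked) holds.
At position 0: ◇□◇(retry → valid) is true; (locked ∨ retry) U (¬retry → locked) is true; so ◇□◇(retry → valid) ∧ (locked ∨ retry) U (¬retry → locked) is true.

Yes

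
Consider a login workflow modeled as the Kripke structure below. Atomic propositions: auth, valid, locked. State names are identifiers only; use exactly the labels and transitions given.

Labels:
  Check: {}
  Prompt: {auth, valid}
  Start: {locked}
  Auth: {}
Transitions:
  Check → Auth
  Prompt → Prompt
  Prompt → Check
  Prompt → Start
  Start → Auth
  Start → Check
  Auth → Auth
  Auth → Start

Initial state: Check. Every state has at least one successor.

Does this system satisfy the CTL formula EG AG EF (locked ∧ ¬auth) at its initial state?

States satisfying AG EF (locked ∧ ¬auth): {Check, Prompt, Start, Auth}.
States satisfying EG AG EF (locked ∧ ¬auth): {Check, Prompt, Start, Auth}.
Check ∈ Sat(EG AG EF (locked ∧ ¬auth)).

Yes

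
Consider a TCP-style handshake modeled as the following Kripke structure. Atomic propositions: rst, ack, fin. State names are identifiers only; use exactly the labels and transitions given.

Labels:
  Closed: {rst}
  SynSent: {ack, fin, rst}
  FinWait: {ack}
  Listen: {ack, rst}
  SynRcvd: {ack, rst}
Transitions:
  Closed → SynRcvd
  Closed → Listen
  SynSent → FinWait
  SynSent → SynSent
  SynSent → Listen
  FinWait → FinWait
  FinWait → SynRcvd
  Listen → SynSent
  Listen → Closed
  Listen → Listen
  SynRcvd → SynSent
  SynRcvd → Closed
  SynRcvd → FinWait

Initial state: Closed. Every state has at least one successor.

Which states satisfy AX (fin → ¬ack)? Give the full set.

States satisfying fin → ¬ack: {Closed, FinWait, Listen, SynRcvd}.
States satisfying AX (fin → ¬ack): {Closed, FinWait}.

{Closed, FinWait}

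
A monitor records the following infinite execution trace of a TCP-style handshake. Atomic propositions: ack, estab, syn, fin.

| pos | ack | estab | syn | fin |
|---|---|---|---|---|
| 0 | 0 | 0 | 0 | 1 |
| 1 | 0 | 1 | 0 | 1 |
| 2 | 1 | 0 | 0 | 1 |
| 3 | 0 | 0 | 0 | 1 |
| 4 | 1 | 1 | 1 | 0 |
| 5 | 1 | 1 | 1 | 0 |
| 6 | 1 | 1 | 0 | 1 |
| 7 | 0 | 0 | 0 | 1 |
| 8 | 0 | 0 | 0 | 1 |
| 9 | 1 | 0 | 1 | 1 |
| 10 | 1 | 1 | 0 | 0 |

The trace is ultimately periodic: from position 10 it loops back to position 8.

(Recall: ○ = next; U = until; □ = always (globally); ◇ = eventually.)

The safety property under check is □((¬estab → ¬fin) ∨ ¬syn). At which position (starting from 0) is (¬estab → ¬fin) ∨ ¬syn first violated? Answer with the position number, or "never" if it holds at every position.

9

Check (¬estab → ¬fin) ∨ ¬syn at each position in order: 0 ✓, 1 ✓, 2 ✓, 3 ✓, 4 ✓, 5 ✓, 6 ✓, 7 ✓, 8 ✓.
At position 9 the labels are {ack, fin, syn}, so (¬estab → ¬fin) ∨ ¬syn is false there. This is the first violation.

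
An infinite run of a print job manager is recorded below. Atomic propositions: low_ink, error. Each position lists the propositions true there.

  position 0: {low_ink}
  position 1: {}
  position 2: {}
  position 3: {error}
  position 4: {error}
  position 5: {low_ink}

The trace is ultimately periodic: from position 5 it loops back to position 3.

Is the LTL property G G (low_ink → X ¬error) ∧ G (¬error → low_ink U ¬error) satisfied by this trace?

Violated

G (low_ink → X ¬error) must hold at every position from 0 onward. It fails at position 0, so G G (low_ink → X ¬error) is false.
¬error → low_ink U ¬error holds at every position 0..5, and those are all positions ever visited, so G (¬error → low_ink U ¬error) holds.
Positions where ¬error holds: 0, 1, 2, 5.
Check low_ink U ¬error at each: 0→ok, 1→ok, 2→ok, 5→ok.
At position 0: G G (low_ink → X ¬error) is false; G (¬error → low_ink U ¬error) is true; so G G (low_ink → X ¬error) ∧ G (¬error → low_ink U ¬error) is false.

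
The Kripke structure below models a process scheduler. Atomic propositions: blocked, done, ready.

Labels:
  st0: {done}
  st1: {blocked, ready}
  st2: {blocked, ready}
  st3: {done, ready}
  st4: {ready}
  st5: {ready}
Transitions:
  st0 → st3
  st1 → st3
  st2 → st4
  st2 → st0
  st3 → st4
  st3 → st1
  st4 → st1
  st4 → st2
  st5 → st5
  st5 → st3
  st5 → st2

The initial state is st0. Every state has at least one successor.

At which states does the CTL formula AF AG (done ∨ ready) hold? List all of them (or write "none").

States satisfying AG (done ∨ ready): {st0, st1, st2, st3, st4, st5}.
States satisfying AF AG (done ∨ ready): {st0, st1, st2, st3, st4, st5}.

{st0, st1, st2, st3, st4, st5}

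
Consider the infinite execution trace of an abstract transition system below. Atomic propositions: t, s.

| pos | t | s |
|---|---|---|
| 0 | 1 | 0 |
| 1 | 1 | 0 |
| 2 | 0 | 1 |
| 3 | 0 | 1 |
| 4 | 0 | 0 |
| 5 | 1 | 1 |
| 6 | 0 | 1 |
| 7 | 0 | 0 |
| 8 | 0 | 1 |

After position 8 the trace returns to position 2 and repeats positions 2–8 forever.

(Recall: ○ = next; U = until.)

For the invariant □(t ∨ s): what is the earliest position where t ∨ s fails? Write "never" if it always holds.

Check t ∨ s at each position in order: 0 ✓, 1 ✓, 2 ✓, 3 ✓.
At position 4 the labels are {}, so t ∨ s is false there. This is the first violation.

4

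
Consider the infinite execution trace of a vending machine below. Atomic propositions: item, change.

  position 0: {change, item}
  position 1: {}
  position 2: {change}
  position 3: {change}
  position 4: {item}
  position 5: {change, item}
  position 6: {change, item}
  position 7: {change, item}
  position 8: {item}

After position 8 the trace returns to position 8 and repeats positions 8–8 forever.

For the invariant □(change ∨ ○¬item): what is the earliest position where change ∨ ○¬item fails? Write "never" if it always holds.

4

Check change ∨ ○¬item at each position in order: 0 ✓, 1 ✓, 2 ✓, 3 ✓.
At position 4 the labels are {item} and the next position 5 has {change, item}, so change ∨ ○¬item is false there. This is the first violation.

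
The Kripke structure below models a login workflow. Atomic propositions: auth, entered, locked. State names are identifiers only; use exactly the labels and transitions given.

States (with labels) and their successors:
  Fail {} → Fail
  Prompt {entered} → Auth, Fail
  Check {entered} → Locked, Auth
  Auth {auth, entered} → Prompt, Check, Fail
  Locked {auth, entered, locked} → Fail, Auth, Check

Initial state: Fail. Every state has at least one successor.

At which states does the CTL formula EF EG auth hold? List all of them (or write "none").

States satisfying EG auth: ∅.
States satisfying EF EG auth: ∅.

none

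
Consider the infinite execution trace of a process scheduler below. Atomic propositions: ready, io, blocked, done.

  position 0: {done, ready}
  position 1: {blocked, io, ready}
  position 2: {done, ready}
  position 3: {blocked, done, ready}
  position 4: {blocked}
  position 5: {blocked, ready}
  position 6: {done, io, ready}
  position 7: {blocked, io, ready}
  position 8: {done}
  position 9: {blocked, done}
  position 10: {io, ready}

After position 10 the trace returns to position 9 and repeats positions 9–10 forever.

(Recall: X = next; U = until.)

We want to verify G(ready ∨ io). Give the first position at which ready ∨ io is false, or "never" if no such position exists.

4

Check ready ∨ io at each position in order: 0 ✓, 1 ✓, 2 ✓, 3 ✓.
At position 4 the labels are {blocked}, so ready ∨ io is false there. This is the first violation.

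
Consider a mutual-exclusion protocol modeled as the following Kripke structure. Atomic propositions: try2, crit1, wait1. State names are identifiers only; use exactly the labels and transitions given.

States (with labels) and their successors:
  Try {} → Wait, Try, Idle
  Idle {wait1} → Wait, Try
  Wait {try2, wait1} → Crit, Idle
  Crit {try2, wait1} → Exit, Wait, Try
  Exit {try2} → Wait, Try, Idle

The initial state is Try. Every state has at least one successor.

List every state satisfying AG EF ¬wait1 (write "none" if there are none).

States satisfying EF ¬wait1: {Try, Idle, Wait, Crit, Exit}.
States satisfying AG EF ¬wait1: {Try, Idle, Wait, Crit, Exit}.

{Try, Idle, Wait, Crit, Exit}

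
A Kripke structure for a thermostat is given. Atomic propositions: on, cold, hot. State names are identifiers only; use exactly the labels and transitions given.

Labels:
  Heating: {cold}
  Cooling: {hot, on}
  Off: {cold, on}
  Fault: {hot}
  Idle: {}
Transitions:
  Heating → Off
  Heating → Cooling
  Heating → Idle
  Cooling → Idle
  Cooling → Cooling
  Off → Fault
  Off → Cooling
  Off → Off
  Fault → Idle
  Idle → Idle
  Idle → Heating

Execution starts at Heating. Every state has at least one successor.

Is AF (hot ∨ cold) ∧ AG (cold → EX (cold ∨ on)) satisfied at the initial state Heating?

States satisfying hot ∨ cold: {Heating, Cooling, Off, Fault}.
States satisfying AF (hot ∨ cold): {Heating, Cooling, Off, Fault}.
States satisfying cold → EX (cold ∨ on): {Heating, Cooling, Off, Fault, Idle}.
States satisfying AG (cold → EX (cold ∨ on)): {Heating, Cooling, Off, Fault, Idle}.
States satisfying AF (hot ∨ cold) ∧ AG (cold → EX (cold ∨ on)): {Heating, Cooling, Off, Fault}.
Heating ∈ Sat(AF (hot ∨ cold) ∧ AG (cold → EX (cold ∨ on))).

Satisfied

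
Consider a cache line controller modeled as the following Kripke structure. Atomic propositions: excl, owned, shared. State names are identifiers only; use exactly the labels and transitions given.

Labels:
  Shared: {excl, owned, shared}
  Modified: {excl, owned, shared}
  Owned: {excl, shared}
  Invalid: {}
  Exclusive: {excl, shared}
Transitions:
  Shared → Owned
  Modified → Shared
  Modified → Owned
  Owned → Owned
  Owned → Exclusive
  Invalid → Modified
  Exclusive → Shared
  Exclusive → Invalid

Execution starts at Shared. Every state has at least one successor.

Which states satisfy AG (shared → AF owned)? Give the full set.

States satisfying shared → AF owned: {Shared, Modified, Invalid, Exclusive}.
States satisfying AG (shared → AF owned): ∅.

none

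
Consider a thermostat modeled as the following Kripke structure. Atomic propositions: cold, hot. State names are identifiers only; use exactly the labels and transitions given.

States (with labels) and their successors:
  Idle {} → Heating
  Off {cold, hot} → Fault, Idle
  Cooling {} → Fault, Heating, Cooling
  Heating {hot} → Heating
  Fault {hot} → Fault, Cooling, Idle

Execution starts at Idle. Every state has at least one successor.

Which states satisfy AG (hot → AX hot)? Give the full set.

{Idle, Heating}

States satisfying hot → AX hot: {Idle, Cooling, Heating}.
States satisfying AG (hot → AX hot): {Idle, Heating}.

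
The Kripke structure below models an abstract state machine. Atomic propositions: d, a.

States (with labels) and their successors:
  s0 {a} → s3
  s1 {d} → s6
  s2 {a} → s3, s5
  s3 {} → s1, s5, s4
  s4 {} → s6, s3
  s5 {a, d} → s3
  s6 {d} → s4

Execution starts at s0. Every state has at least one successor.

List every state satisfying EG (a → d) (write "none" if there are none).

States satisfying a → d: {s1, s3, s4, s5, s6}.
States satisfying EG (a → d): {s1, s3, s4, s5, s6}.

{s1, s3, s4, s5, s6}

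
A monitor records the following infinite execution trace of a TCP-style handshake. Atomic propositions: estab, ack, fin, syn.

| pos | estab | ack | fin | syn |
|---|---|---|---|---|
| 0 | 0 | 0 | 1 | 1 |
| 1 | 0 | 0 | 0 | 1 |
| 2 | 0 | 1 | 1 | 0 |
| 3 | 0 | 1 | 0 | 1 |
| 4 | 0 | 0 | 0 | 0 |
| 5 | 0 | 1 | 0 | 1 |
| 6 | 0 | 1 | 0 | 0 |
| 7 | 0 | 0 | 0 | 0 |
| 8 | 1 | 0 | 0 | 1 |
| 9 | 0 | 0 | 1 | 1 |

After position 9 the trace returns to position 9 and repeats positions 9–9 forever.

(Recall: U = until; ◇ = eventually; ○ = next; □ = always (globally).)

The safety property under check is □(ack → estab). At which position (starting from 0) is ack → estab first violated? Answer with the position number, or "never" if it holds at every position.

2

Check ack → estab at each position in order: 0 ✓, 1 ✓.
At position 2 the labels are {ack, fin}, so ack → estab is false there. This is the first violation.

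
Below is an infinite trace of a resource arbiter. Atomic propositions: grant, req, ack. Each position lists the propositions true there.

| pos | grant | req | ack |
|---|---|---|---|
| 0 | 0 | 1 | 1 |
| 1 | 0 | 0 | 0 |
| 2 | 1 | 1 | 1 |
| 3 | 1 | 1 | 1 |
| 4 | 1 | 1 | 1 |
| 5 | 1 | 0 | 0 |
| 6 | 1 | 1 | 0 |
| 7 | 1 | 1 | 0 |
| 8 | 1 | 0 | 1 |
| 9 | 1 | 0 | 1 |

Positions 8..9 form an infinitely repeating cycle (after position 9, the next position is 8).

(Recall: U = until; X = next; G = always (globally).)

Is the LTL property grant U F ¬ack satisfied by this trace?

Walking from position 0: F ¬ack first holds at position 0, and grant holds at every earlier position along the way, so grant U F ¬ack holds.

Holds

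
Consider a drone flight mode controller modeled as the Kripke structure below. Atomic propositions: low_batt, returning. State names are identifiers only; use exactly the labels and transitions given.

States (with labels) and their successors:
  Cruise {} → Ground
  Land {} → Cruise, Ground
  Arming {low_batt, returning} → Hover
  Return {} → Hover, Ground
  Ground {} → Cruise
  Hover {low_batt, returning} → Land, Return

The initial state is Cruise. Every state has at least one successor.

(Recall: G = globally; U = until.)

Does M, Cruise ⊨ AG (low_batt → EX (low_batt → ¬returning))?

Satisfied

States satisfying low_batt → EX (low_batt → ¬returning): {Cruise, Land, Return, Ground, Hover}.
States satisfying AG (low_batt → EX (low_batt → ¬returning)): {Cruise, Land, Return, Ground, Hover}.
Every state reachable from Cruise satisfies low_batt → EX (low_batt → ¬returning).
Cruise ∈ Sat(AG (low_batt → EX (low_batt → ¬returning))).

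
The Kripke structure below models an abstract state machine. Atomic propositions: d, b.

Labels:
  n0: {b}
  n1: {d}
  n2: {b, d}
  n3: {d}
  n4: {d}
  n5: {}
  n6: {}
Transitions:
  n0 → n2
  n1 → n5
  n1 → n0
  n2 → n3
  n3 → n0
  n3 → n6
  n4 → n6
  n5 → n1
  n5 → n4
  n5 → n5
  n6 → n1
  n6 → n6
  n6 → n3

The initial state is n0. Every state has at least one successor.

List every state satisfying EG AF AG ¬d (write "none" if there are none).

none

States satisfying AF AG ¬d: ∅.
States satisfying EG AF AG ¬d: ∅.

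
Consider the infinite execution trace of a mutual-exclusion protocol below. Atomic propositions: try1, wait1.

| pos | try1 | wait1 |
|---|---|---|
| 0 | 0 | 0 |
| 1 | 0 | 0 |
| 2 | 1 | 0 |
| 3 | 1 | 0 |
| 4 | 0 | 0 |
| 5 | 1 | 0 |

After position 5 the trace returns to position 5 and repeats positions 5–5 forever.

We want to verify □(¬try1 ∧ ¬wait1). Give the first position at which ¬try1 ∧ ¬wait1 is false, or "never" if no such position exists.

2

Check ¬try1 ∧ ¬wait1 at each position in order: 0 ✓, 1 ✓.
At position 2 the labels are {try1}, so ¬try1 ∧ ¬wait1 is false there. This is the first violation.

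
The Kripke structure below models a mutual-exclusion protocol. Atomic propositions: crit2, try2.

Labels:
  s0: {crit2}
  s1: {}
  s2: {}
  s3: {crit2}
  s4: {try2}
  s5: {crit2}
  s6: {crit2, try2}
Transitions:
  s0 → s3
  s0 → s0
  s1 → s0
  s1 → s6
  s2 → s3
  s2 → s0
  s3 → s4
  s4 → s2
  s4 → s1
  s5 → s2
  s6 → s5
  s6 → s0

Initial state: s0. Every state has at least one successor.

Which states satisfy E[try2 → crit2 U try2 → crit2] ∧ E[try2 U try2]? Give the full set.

States satisfying try2 → crit2: {s0, s1, s2, s3, s5, s6}.
States satisfying E[try2 → crit2 U try2 → crit2]: {s0, s1, s2, s3, s5, s6}.
States satisfying try2: {s4, s6}.
States satisfying E[try2 U try2]: {s4, s6}.
States satisfying E[try2 → crit2 U try2 → crit2] ∧ E[try2 U try2]: {s6}.

{s6}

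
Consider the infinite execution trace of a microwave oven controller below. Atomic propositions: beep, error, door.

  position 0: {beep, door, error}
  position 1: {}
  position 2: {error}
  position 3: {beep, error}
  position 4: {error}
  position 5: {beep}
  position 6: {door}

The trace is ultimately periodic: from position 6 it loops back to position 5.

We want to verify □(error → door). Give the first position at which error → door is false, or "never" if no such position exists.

Check error → door at each position in order: 0 ✓, 1 ✓.
At position 2 the labels are {error}, so error → door is false there. This is the first violation.

2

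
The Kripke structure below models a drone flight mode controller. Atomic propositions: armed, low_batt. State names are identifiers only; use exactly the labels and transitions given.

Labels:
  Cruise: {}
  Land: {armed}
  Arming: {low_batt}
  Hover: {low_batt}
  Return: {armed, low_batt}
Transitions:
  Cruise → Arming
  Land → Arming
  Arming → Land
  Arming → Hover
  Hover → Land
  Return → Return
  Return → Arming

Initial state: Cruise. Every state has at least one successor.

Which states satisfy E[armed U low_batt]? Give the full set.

{Land, Arming, Hover, Return}

States satisfying armed: {Land, Return}.
States satisfying low_batt: {Arming, Hover, Return}.
States satisfying E[armed U low_batt]: {Land, Arming, Hover, Return}.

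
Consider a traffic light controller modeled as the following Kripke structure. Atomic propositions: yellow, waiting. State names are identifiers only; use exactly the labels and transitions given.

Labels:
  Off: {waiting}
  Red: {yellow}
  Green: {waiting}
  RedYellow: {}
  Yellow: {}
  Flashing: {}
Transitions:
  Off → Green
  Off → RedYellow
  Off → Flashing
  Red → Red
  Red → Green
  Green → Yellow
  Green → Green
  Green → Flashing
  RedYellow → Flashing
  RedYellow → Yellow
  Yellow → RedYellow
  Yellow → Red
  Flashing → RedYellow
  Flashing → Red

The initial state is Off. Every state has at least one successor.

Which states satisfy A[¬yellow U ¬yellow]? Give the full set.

States satisfying ¬yellow: {Off, Green, RedYellow, Yellow, Flashing}.
States satisfying A[¬yellow U ¬yellow]: {Off, Green, RedYellow, Yellow, Flashing}.

{Off, Green, RedYellow, Yellow, Flashing}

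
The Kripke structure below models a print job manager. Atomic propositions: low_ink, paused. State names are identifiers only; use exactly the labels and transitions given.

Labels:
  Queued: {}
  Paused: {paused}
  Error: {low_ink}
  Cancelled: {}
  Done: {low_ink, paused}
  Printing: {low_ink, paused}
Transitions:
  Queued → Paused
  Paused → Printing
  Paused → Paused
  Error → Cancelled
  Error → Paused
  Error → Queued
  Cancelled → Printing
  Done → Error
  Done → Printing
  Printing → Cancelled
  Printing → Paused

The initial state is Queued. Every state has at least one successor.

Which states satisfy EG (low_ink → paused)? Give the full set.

States satisfying low_ink → paused: {Queued, Paused, Cancelled, Done, Printing}.
States satisfying EG (low_ink → paused): {Queued, Paused, Cancelled, Done, Printing}.

{Queued, Paused, Cancelled, Done, Printing}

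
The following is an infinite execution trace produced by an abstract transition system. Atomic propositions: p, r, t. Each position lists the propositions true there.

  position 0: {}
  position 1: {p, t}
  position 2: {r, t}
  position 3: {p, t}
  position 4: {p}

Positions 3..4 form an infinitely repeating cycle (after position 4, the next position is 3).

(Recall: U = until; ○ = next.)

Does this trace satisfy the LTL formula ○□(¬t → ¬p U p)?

The position after 0 is 1; □(¬t → ¬p U p) is true there.

Holds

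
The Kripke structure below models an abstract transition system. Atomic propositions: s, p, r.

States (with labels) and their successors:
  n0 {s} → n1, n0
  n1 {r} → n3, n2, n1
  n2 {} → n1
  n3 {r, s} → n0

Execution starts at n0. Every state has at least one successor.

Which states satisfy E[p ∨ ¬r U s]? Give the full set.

{n0, n3}

States satisfying p ∨ ¬r: {n0, n2}.
States satisfying s: {n0, n3}.
States satisfying E[p ∨ ¬r U s]: {n0, n3}.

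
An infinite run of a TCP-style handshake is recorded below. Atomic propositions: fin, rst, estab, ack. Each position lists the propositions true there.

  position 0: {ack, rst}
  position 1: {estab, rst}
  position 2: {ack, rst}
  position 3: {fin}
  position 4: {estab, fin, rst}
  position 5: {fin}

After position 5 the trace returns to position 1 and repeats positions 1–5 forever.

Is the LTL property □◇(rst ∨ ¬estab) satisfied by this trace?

Holds

◇(rst ∨ ¬estab) holds at every position 0..5, and those are all positions ever visited, so □◇(rst ∨ ¬estab) holds.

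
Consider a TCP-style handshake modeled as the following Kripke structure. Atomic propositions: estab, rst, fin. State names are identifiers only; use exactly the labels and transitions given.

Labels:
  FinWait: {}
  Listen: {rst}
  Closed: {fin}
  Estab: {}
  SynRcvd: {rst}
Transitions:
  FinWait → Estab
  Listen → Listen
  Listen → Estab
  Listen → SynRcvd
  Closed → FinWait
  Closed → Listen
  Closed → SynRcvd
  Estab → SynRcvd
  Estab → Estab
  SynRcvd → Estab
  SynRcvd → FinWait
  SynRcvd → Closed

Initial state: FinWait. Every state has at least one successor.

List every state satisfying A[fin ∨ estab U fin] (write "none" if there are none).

States satisfying fin ∨ estab: {Closed}.
States satisfying fin: {Closed}.
States satisfying A[fin ∨ estab U fin]: {Closed}.

{Closed}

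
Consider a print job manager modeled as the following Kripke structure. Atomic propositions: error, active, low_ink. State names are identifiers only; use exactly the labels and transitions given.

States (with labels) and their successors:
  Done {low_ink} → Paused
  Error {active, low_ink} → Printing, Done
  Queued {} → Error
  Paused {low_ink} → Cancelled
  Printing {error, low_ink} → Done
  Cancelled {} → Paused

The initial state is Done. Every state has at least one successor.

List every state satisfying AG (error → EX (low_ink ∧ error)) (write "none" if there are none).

States satisfying error → EX (low_ink ∧ error): {Done, Error, Queued, Paused, Cancelled}.
States satisfying AG (error → EX (low_ink ∧ error)): {Done, Paused, Cancelled}.

{Done, Paused, Cancelled}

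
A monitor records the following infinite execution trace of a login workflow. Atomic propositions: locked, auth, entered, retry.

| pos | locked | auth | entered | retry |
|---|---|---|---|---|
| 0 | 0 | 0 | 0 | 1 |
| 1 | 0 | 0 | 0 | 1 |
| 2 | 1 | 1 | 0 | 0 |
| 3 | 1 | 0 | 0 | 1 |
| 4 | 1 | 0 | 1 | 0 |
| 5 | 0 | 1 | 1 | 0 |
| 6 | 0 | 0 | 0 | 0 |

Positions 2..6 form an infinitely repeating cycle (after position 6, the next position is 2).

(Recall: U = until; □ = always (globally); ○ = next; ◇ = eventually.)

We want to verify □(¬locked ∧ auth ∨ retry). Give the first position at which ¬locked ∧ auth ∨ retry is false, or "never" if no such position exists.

Check ¬locked ∧ auth ∨ retry at each position in order: 0 ✓, 1 ✓.
At position 2 the labels are {auth, locked}, so ¬locked ∧ auth ∨ retry is false there. This is the first violation.

2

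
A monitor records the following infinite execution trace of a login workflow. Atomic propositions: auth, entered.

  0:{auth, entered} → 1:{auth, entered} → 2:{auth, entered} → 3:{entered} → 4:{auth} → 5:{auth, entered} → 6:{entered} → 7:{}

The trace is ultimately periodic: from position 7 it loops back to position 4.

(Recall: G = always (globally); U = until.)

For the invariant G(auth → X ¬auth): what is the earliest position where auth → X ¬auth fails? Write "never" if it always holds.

At position 0 the labels are {auth, entered} and the next position 1 has {auth, entered}, so auth → X ¬auth is false there. This is the first violation.

0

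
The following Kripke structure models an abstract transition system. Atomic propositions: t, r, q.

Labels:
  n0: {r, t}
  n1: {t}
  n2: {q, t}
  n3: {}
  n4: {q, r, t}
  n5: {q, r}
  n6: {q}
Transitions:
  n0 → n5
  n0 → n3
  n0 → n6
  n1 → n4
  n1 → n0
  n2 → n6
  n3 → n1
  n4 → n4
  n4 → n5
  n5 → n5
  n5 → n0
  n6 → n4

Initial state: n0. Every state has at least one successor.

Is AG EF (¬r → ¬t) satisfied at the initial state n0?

States satisfying EF (¬r → ¬t): {n0, n1, n2, n3, n4, n5, n6}.
States satisfying AG EF (¬r → ¬t): {n0, n1, n2, n3, n4, n5, n6}.
Every state reachable from n0 satisfies EF (¬r → ¬t).
n0 ∈ Sat(AG EF (¬r → ¬t)).

Yes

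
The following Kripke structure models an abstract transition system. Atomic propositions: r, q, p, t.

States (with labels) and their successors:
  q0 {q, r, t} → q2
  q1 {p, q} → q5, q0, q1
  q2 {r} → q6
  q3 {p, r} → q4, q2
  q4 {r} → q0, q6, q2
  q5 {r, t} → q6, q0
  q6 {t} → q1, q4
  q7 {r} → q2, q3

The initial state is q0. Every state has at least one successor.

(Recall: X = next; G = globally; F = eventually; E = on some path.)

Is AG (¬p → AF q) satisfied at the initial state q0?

No

States satisfying ¬p → AF q: {q0, q1, q3}.
States satisfying AG (¬p → AF q): ∅.
q2 is reachable from q0 and violates ¬p → AF q, so AG fails at q0.
q0 ∉ Sat(AG (¬p → AF q)).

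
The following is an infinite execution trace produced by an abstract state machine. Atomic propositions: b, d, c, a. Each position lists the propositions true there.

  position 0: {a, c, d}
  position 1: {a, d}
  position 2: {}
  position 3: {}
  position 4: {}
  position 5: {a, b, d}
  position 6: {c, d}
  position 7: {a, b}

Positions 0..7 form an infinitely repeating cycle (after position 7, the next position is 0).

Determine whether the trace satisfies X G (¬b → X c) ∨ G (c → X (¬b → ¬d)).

Does not hold

The position after 0 is 1; G (¬b → X c) is false there.
c → X (¬b → ¬d) must hold at every position from 0 onward. It fails at position 0, so G (c → X (¬b → ¬d)) is false.
Positions where c holds: 0, 6.
Check X (¬b → ¬d) at each: 0→fails, 6→ok.
At position 0: X G (¬b → X c) is false; G (c → X (¬b → ¬d)) is false; so X G (¬b → X c) ∨ G (c → X (¬b → ¬d)) is false.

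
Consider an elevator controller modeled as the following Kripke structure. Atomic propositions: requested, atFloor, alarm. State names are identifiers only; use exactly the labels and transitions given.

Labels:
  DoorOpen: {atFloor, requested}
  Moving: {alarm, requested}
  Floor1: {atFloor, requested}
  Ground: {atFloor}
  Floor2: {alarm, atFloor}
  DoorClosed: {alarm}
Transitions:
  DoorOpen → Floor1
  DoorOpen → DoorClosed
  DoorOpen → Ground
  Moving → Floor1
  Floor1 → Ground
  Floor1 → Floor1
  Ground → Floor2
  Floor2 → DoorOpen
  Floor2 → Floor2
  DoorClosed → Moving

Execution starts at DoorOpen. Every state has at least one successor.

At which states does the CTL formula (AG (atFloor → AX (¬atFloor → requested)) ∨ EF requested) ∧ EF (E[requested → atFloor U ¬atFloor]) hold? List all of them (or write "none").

States satisfying atFloor → AX (¬atFloor → requested): {Moving, Floor1, Ground, Floor2, DoorClosed}.
States satisfying AG (atFloor → AX (¬atFloor → requested)): ∅.
States satisfying requested: {DoorOpen, Moving, Floor1}.
States satisfying EF requested: {DoorOpen, Moving, Floor1, Ground, Floor2, DoorClosed}.
States satisfying E[requested → atFloor U ¬atFloor]: {DoorOpen, Moving, Floor1, Ground, Floor2, DoorClosed}.
States satisfying EF (E[requested → atFloor U ¬atFloor]): {DoorOpen, Moving, Floor1, Ground, Floor2, DoorClosed}.
States satisfying (AG (atFloor → AX (¬atFloor → requested)) ∨ EF requested) ∧ EF (E[requested → atFloor U ¬atFloor]): {DoorOpen, Moving, Floor1, Ground, Floor2, DoorClosed}.

{DoorOpen, Moving, Floor1, Ground, Floor2, DoorClosed}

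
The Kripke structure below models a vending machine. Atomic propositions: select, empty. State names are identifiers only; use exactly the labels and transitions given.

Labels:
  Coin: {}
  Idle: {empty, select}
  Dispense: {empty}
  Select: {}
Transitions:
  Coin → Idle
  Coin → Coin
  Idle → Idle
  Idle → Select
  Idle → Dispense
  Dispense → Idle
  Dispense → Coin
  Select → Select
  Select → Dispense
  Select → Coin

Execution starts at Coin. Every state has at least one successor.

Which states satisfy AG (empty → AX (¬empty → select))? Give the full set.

States satisfying empty → AX (¬empty → select): {Coin, Select}.
States satisfying AG (empty → AX (¬empty → select)): ∅.

none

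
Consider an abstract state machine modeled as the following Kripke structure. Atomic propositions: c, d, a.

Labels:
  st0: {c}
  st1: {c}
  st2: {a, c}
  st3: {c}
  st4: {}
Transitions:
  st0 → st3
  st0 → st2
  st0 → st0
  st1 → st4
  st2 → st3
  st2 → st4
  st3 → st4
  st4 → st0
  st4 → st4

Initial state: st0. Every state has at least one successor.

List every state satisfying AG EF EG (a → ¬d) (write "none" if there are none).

States satisfying EF EG (a → ¬d): {st0, st1, st2, st3, st4}.
States satisfying AG EF EG (a → ¬d): {st0, st1, st2, st3, st4}.

{st0, st1, st2, st3, st4}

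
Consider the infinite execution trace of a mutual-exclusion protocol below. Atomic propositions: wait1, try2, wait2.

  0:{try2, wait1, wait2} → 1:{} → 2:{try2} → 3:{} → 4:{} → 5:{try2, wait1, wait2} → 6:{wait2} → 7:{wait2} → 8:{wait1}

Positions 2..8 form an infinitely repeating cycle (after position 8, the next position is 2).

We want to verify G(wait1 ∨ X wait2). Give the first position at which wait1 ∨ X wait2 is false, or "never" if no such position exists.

1

Check wait1 ∨ X wait2 at each position in order: 0 ✓.
At position 1 the labels are {} and the next position 2 has {try2}, so wait1 ∨ X wait2 is false there. This is the first violation.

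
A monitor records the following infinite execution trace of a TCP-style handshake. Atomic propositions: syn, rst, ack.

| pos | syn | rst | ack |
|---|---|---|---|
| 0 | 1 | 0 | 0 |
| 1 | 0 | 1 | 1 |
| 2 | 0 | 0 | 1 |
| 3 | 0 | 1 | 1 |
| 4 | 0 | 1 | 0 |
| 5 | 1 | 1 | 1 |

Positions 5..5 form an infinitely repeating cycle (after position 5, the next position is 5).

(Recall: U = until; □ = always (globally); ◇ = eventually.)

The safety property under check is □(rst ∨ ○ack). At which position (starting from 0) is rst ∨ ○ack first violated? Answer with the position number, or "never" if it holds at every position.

never

rst ∨ ○ack holds at every position 0..5, and those are all the positions the trace ever visits, so the invariant □(rst ∨ ○ack) is never violated.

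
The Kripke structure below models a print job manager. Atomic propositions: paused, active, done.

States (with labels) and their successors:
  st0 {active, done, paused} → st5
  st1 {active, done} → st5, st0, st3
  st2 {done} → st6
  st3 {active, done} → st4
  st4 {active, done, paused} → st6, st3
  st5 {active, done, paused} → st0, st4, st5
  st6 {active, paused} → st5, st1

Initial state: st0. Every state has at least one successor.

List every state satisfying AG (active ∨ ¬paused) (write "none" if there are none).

{st0, st1, st2, st3, st4, st5, st6}

States satisfying active ∨ ¬paused: {st0, st1, st2, st3, st4, st5, st6}.
States satisfying AG (active ∨ ¬paused): {st0, st1, st2, st3, st4, st5, st6}.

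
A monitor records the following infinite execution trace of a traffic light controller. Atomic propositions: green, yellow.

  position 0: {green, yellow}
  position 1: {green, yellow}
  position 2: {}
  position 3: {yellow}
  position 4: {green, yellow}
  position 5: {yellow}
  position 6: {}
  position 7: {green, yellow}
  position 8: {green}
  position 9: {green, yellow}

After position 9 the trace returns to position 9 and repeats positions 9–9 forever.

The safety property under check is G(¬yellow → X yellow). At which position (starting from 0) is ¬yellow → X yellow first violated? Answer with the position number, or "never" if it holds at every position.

never

¬yellow → X yellow holds at every position 0..9, and those are all the positions the trace ever visits, so the invariant G(¬yellow → X yellow) is never violated.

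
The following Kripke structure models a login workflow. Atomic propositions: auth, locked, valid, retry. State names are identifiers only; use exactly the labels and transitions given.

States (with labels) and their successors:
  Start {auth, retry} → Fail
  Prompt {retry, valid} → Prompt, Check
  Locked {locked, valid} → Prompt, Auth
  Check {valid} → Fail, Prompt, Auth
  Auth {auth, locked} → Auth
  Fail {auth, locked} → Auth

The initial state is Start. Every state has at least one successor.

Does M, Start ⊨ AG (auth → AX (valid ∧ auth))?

No

States satisfying auth → AX (valid ∧ auth): {Prompt, Locked, Check}.
States satisfying AG (auth → AX (valid ∧ auth)): ∅.
Auth is reachable from Start and violates auth → AX (valid ∧ auth), so AG fails at Start.
Start ∉ Sat(AG (auth → AX (valid ∧ auth))).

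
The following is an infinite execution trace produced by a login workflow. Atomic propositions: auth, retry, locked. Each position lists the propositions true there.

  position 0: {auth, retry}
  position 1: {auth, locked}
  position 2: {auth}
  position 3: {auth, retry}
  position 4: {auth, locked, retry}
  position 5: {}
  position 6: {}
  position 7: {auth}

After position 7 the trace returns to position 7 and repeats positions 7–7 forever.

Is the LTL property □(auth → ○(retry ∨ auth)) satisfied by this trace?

auth → ○(retry ∨ auth) must hold at every position from 0 onward. It fails at position 4, so □(auth → ○(retry ∨ auth)) is false.
Positions where auth holds: 0, 1, 2, 3, 4, 7.
Check ○(retry ∨ auth) at each: 0→ok, 1→ok, 2→ok, 3→ok, 4→fails, 7→ok.

Does not hold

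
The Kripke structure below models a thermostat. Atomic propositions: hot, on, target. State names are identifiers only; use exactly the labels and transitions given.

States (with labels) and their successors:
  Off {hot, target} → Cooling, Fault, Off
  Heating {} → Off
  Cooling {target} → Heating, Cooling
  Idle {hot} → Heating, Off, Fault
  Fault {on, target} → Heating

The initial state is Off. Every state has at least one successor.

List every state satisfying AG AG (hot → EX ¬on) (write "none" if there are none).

States satisfying AG (hot → EX ¬on): {Off, Heating, Cooling, Idle, Fault}.
States satisfying AG AG (hot → EX ¬on): {Off, Heating, Cooling, Idle, Fault}.

{Off, Heating, Cooling, Idle, Fault}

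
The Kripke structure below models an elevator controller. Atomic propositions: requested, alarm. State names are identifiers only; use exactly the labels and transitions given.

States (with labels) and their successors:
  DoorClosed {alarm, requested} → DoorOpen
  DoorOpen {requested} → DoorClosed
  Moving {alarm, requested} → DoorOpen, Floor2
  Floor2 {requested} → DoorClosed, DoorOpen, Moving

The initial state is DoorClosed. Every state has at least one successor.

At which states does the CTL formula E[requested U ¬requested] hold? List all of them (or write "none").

none

States satisfying requested: {DoorClosed, DoorOpen, Moving, Floor2}.
States satisfying ¬requested: ∅.
States satisfying E[requested U ¬requested]: ∅.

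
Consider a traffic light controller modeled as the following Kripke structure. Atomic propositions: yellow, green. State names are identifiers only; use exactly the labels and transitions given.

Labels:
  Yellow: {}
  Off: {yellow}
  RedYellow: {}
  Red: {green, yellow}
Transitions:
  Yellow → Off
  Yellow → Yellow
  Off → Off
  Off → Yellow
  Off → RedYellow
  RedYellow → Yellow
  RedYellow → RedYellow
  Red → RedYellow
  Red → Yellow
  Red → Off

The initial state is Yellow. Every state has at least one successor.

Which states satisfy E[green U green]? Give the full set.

{Red}

States satisfying green: {Red}.
States satisfying E[green U green]: {Red}.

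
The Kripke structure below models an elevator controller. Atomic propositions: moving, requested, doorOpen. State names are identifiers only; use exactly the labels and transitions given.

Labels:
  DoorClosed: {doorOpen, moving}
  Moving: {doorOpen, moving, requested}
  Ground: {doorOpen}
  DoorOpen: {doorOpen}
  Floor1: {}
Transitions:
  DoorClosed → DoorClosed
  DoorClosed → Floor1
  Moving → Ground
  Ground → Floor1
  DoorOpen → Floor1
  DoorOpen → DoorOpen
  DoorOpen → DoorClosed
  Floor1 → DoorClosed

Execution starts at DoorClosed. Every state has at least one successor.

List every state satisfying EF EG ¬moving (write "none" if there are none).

{DoorOpen}

States satisfying EG ¬moving: {DoorOpen}.
States satisfying EF EG ¬moving: {DoorOpen}.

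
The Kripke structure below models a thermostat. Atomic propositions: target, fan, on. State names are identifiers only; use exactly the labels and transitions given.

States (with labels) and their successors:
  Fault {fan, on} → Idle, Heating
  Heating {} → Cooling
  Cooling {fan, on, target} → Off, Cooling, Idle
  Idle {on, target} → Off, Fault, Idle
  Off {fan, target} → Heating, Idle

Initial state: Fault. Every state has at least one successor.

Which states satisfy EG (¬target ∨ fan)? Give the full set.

{Fault, Heating, Cooling, Off}

States satisfying ¬target ∨ fan: {Fault, Heating, Cooling, Off}.
States satisfying EG (¬target ∨ fan): {Fault, Heating, Cooling, Off}.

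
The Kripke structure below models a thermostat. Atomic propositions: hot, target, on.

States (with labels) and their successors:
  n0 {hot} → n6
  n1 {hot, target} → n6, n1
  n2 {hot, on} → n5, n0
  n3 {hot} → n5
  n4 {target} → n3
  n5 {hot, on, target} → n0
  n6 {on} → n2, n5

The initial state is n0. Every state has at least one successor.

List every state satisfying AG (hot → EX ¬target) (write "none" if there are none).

{n0, n1, n2, n5, n6}

States satisfying hot → EX ¬target: {n0, n1, n2, n4, n5, n6}.
States satisfying AG (hot → EX ¬target): {n0, n1, n2, n5, n6}.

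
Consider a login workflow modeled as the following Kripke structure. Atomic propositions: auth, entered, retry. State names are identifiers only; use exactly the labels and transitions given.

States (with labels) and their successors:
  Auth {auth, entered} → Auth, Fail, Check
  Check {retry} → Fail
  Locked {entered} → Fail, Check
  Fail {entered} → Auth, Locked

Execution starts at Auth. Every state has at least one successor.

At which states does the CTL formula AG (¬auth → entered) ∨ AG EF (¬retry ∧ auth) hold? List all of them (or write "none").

States satisfying ¬auth → entered: {Auth, Locked, Fail}.
States satisfying AG (¬auth → entered): ∅.
States satisfying EF (¬retry ∧ auth): {Auth, Check, Locked, Fail}.
States satisfying AG EF (¬retry ∧ auth): {Auth, Check, Locked, Fail}.
States satisfying AG (¬auth → entered) ∨ AG EF (¬retry ∧ auth): {Auth, Check, Locked, Fail}.

{Auth, Check, Locked, Fail}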